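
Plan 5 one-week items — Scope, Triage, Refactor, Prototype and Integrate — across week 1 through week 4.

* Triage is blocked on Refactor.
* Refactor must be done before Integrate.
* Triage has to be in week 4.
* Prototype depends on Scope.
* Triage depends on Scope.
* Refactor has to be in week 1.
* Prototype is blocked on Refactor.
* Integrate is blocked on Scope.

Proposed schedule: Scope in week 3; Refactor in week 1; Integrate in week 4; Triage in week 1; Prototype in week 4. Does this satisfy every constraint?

Invalid. Triage has to be in week 4.

Triage has to be in week 4 — violated.
Refactor has to be in week 1 — holds.
Triage depends on Scope — violated.
Prototype is blocked on Refactor — holds.
Prototype depends on Scope — holds.
Triage is blocked on Refactor — violated.
Refactor must be done before Integrate — holds.
Integrate is blocked on Scope — holds.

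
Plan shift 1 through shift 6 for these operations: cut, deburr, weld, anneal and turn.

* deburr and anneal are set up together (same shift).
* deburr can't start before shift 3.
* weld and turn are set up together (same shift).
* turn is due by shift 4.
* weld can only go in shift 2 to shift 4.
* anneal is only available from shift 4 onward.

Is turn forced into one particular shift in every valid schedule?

No

turn can be shift 2 (e.g. weld -> shift 2, turn -> shift 2, deburr -> shift 4, cut -> shift 1, anneal -> shift 4) or shift 3 (e.g. turn=shift 3, deburr=shift 4, weld=shift 3, cut=shift 1, anneal=shift 4).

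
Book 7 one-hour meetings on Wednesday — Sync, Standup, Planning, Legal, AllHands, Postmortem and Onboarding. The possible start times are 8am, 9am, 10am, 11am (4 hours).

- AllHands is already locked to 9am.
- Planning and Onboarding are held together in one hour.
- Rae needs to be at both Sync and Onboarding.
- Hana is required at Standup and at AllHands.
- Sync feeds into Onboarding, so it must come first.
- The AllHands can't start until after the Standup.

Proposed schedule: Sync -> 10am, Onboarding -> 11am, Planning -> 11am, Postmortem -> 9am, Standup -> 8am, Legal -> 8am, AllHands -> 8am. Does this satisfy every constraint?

Rae needs to be at both Sync and Onboarding — holds.
The AllHands can't start until after the Standup — violated.
Hana is required at Standup and at AllHands — violated.
Sync feeds into Onboarding, so it must come first — holds.
AllHands is already locked to 9am — violated.
Planning and Onboarding are held together in one hour — holds.

No. AllHands is already locked to 9am is not satisfied.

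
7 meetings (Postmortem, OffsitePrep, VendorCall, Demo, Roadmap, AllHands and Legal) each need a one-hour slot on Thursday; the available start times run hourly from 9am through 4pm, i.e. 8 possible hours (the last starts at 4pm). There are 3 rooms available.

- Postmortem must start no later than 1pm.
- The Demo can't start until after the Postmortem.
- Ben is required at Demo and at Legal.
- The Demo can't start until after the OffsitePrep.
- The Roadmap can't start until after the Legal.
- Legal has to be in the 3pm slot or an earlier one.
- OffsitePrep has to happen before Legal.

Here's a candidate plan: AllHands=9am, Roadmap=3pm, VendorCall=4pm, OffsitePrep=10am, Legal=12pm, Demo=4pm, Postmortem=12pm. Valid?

Valid

Postmortem must start no later than 1pm — holds.
Ben is required at Demo and at Legal — holds.
The Demo can't start until after the OffsitePrep — holds.
Legal has to be in the 3pm slot or an earlier one — holds.
The Demo can't start until after the Postmortem — holds.
The Roadmap can't start until after the Legal — holds.
OffsitePrep has to happen before Legal — holds.
There are 3 rooms available — holds.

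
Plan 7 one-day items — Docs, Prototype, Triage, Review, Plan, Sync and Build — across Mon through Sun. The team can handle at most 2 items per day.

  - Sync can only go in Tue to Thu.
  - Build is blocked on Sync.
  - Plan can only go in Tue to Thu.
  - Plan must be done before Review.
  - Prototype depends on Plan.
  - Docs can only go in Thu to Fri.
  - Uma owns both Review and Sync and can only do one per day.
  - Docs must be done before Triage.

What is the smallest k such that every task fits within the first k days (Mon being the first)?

The precedence chain requires at least 2 distinct days.
With at most 2 per day and 7 tasks, at least 4 days are needed.
Propagating the time windows through the other constraints, Triage can't land before Fri — that is day 5 counting from Mon — so the schedule must run through at least 5 days.
5 works (last occupied day: Fri): for example Review -> Wed, Triage -> Fri, Docs -> Thu, Build -> Thu, Prototype -> Wed, Plan -> Tue, Sync -> Tue.

5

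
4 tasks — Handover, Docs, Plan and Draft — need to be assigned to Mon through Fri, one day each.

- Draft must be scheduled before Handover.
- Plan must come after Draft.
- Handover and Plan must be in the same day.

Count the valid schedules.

Splitting on Handover: it can be Tue (5), Wed (10), Thu (15), Fri (20). Listing each branch's schedules as (Docs, Plan, Draft):
Handover=Tue: (Mon,Tue,Mon) (Tue,Tue,Mon) (Wed,Tue,Mon) (Thu,Tue,Mon) (Fri,Tue,Mon) — 5.
Handover=Wed: (Mon,Wed,Mon) (Mon,Wed,Tue) (Tue,Wed,Mon) (Tue,Wed,Tue) (Wed,Wed,Mon) (Wed,Wed,Tue) (Thu,Wed,Mon) (Thu,Wed,Tue) (Fri,Wed,Mon) (Fri,Wed,Tue) — 10.
Handover=Thu: (Mon,Thu,Mon) (Mon,Thu,Tue) (Mon,Thu,Wed) (Tue,Thu,Mon) (Tue,Thu,Tue) (Tue,Thu,Wed) (Wed,Thu,Mon) (Wed,Thu,Tue) (Wed,Thu,Wed) (Thu,Thu,Mon) (Thu,Thu,Tue) (Thu,Thu,Wed) (Fri,Thu,Mon) (Fri,Thu,Tue) (Fri,Thu,Wed) — 15.
Handover=Fri: (Mon,Fri,Mon) (Mon,Fri,Tue) (Mon,Fri,Wed) (Mon,Fri,Thu) (Tue,Fri,Mon) (Tue,Fri,Tue) (Tue,Fri,Wed) (Tue,Fri,Thu) (Wed,Fri,Mon) (Wed,Fri,Tue) (Wed,Fri,Wed) (Wed,Fri,Thu) (Thu,Fri,Mon) (Thu,Fri,Tue) (Thu,Fri,Wed) (Thu,Fri,Thu) (Fri,Fri,Mon) (Fri,Fri,Tue) (Fri,Fri,Wed) (Fri,Fri,Thu) — 20.
Summing: 5 + 10 + 15 + 20 = 50.

50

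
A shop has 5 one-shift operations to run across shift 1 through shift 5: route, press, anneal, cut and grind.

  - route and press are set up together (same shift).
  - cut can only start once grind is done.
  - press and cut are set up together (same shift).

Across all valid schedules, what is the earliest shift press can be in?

Press must be in the same shift as cut, which can't be before shift 2, so press is at least shift 2.
press at shift 2 is achievable: anneal -> shift 1, cut -> shift 2, route -> shift 2, press -> shift 2, grind -> shift 1.

shift 2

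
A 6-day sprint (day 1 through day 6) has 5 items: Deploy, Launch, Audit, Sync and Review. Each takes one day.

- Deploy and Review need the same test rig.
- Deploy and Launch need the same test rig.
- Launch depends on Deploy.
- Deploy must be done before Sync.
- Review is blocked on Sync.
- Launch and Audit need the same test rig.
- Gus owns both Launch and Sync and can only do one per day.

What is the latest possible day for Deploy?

Downstream work caps Deploy at day 4.
Deploy at day 4 is achievable: Deploy -> day 4, Launch -> day 6, Sync -> day 5, Review -> day 6, Audit -> day 1.

day 4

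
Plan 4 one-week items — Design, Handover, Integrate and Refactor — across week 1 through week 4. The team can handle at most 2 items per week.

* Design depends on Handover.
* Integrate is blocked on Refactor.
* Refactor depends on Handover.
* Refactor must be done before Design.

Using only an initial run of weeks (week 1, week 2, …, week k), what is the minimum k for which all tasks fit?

3

The precedence chain requires at least 3 distinct weeks.
With at most 2 per week and 4 tasks, at least 2 weeks are needed.
3 works (last occupied week: week 3): for example Integrate=week 3, Refactor=week 2, Handover=week 1, Design=week 3.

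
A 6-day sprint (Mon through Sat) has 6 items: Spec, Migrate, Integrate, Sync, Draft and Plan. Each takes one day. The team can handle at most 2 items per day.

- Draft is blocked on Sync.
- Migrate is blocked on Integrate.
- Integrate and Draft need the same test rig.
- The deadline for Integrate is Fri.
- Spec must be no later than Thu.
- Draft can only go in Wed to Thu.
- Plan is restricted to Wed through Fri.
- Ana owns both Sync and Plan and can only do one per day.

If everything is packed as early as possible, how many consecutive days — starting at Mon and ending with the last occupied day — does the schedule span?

The precedence chain requires at least 2 distinct days.
With at most 2 per day and 6 tasks, at least 3 days are needed.
Draft can't be placed before Wed — that is day 3 counting from Mon — so the schedule must run through at least 3 days.
3 works (last occupied day: Wed): for example Plan -> Wed; Sync -> Mon; Integrate -> Mon; Spec -> Tue; Draft -> Wed; Migrate -> Tue.

3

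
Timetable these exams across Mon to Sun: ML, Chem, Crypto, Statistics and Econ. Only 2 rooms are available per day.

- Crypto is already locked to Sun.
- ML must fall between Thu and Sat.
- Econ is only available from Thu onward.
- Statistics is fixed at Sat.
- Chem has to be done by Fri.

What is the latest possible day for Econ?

Sun

Econ is available from Thu.
Econ at Sun is achievable: Econ -> Sun, Chem -> Mon, Statistics -> Sat, ML -> Thu, Crypto -> Sun.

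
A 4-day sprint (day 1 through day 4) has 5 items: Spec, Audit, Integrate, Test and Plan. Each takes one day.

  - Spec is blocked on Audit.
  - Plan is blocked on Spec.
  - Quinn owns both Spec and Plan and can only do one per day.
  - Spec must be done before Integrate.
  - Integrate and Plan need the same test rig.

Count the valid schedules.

Splitting on Integrate: it can be day 3 (4), day 4 (4). Listing each branch's schedules as (Spec, Audit, Test, Plan) by day number:
Integrate=day 3: (2,1,1,4) (2,1,2,4) (2,1,3,4) (2,1,4,4) — 4.
Integrate=day 4: (2,1,1,3) (2,1,2,3) (2,1,3,3) (2,1,4,3) — 4.
Summing: 4 + 4 = 8.

8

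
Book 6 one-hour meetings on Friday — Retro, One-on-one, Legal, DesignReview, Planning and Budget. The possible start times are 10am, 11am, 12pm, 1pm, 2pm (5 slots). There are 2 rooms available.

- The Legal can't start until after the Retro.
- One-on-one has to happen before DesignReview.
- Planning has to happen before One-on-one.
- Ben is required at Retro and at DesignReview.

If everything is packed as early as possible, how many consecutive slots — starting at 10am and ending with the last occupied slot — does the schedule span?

The precedence chain requires at least 3 distinct slots.
With at most 2 per slot and 6 meetings, at least 3 slots are needed.
3 works (last occupied slot: 12pm): for example Legal -> 11am, Retro -> 10am, Budget -> 12pm, Planning -> 10am, DesignReview -> 12pm, One-on-one -> 11am.

3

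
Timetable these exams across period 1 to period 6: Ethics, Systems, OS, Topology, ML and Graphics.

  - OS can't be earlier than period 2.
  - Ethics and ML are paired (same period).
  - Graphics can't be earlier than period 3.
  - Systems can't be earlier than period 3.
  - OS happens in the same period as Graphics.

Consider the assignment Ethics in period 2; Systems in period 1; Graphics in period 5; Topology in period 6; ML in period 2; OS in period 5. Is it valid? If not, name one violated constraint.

OS happens in the same period as Graphics — holds.
Ethics and ML are paired (same period) — holds.
Systems can't be earlier than period 3 — violated.
OS can't be earlier than period 2 — holds.
Graphics can't be earlier than period 3 — holds.

Invalid. Systems can't be earlier than period 3.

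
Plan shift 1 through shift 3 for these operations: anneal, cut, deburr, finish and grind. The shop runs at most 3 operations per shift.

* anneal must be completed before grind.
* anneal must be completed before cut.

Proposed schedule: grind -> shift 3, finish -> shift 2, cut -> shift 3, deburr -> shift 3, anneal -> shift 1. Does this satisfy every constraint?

Yes, all constraints hold

anneal must be completed before grind — holds.
The shop runs at most 3 operations per shift — holds.
anneal must be completed before cut — holds.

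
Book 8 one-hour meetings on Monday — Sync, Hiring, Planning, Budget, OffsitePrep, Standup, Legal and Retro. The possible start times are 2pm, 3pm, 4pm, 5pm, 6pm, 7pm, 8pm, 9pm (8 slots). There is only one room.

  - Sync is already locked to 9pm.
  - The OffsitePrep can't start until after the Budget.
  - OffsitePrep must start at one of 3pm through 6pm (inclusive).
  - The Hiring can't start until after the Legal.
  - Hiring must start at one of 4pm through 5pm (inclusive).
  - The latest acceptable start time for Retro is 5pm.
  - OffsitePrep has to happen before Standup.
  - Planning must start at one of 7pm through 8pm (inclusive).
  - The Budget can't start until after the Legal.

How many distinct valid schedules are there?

12

Splitting on Hiring: it can be 4pm (6), 5pm (6). Listing each branch's schedules as (Sync, Planning, Budget, OffsitePrep, Standup, Legal, Retro):
Hiring=4pm: (9pm,7pm,3pm,6pm,8pm,2pm,5pm) (9pm,7pm,5pm,6pm,8pm,2pm,3pm) (9pm,7pm,5pm,6pm,8pm,3pm,2pm) (9pm,8pm,3pm,6pm,7pm,2pm,5pm) (9pm,8pm,5pm,6pm,7pm,2pm,3pm) (9pm,8pm,5pm,6pm,7pm,3pm,2pm) — 6.
Hiring=5pm: (9pm,7pm,3pm,6pm,8pm,2pm,4pm) (9pm,7pm,4pm,6pm,8pm,2pm,3pm) (9pm,7pm,4pm,6pm,8pm,3pm,2pm) (9pm,8pm,3pm,6pm,7pm,2pm,4pm) (9pm,8pm,4pm,6pm,7pm,2pm,3pm) (9pm,8pm,4pm,6pm,7pm,3pm,2pm) — 6.
Summing: 6 + 6 = 12.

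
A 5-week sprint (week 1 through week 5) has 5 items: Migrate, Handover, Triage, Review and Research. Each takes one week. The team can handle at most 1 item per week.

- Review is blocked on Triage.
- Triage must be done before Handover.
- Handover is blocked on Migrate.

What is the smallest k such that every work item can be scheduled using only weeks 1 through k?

5 weeks

The precedence chain requires at least 2 distinct weeks.
With at most 1 per week and 5 work items, at least 5 weeks are needed.
5 works (last occupied week: week 5): for example Research -> week 5, Migrate -> week 2, Review -> week 4, Triage -> week 1, Handover -> week 3.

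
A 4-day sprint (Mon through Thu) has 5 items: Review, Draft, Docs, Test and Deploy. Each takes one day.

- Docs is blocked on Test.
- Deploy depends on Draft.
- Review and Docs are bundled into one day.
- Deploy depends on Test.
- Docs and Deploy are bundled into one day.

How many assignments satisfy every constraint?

Splitting on Review: it can be Tue (1), Wed (4), Thu (9). Listing each branch's schedules as (Draft, Docs, Test, Deploy):
Review=Tue: (Mon,Tue,Mon,Tue) — 1.
Review=Wed: (Mon,Wed,Mon,Wed) (Mon,Wed,Tue,Wed) (Tue,Wed,Mon,Wed) (Tue,Wed,Tue,Wed) — 4.
Review=Thu: (Mon,Thu,Mon,Thu) (Mon,Thu,Tue,Thu) (Mon,Thu,Wed,Thu) (Tue,Thu,Mon,Thu) (Tue,Thu,Tue,Thu) (Tue,Thu,Wed,Thu) (Wed,Thu,Mon,Thu) (Wed,Thu,Tue,Thu) (Wed,Thu,Wed,Thu) — 9.
Summing: 1 + 4 + 9 = 14.

14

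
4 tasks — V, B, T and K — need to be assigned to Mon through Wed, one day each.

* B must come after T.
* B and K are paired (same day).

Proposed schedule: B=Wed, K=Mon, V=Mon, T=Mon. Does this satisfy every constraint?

No — it violates: B and K are paired (same day)

B must come after T — holds.
B and K are paired (same day) — violated.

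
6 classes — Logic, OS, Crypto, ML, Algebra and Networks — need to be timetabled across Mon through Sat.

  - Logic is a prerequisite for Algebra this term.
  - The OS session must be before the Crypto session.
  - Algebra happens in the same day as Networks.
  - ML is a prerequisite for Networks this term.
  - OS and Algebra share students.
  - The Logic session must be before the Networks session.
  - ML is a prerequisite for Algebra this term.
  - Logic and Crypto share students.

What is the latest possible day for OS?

Downstream work caps OS at Fri.
OS at Fri is achievable: OS in Fri; Algebra in Tue; Logic in Mon; ML in Mon; Crypto in Sat; Networks in Tue.

Fri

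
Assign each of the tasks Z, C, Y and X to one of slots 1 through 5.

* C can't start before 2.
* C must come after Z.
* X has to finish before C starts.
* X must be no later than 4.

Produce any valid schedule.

Y in 1; C in 2; Z in 1; X in 1

Checking: Z(1) before C(2); X(1) before C(2); X=1 in [1,4]; C=2 in [2,5].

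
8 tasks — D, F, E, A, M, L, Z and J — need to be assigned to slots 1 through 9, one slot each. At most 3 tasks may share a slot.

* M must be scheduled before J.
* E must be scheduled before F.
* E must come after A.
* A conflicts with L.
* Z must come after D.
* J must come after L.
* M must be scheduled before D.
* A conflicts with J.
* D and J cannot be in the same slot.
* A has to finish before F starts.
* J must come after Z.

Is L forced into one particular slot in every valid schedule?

No

L can be 1 (e.g. Z=3; E=3; D=2; M=1; A=2; F=4; J=4; L=1) or 2 (e.g. D in 2; F in 3; M in 1; J in 4; E in 2; L in 2; Z in 3; A in 1).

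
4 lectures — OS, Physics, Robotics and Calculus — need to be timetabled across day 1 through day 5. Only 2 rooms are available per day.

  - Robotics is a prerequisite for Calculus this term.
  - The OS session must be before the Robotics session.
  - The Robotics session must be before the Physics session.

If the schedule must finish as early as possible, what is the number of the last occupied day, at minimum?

day 3

The precedence chain requires at least 3 distinct days.
With at most 2 per day and 4 lectures, at least 2 days are needed.
3 works (last occupied day: day 3): for example Robotics in day 2, Physics in day 3, OS in day 1, Calculus in day 3.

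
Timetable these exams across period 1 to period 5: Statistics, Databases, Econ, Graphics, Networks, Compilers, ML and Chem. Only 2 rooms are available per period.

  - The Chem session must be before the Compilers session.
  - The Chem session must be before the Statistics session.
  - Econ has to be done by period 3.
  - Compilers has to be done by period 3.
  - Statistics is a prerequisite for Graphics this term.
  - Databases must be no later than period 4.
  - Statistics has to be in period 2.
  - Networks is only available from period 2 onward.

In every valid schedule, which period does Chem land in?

Downstream work caps Chem at period 1.
So Chem is pinned to period 1.

period 1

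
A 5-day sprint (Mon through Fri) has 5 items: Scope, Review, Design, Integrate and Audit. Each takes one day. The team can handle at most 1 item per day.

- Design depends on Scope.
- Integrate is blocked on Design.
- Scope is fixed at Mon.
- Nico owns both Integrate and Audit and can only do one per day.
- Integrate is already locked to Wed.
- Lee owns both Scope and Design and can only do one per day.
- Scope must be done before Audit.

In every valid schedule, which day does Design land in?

Tue

Scope is fixed at Mon and must come before Design, so Design is at least Tue.
Integrate is fixed at Wed and must come after Design, so Design is at most Tue.
So Design must be Tue.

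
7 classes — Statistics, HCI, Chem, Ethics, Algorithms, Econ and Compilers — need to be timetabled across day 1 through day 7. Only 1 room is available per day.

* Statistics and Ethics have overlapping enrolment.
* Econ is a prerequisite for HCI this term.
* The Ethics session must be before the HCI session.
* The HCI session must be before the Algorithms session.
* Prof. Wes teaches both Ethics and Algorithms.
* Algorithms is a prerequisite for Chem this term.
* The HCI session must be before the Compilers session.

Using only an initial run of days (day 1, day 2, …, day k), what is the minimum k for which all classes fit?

7

The precedence chain requires at least 4 distinct days.
With at most 1 per day and 7 classes, at least 7 days are needed.
7 works (last occupied day: day 7): for example Ethics=day 1, Statistics=day 7, HCI=day 3, Econ=day 2, Chem=day 5, Algorithms=day 4, Compilers=day 6.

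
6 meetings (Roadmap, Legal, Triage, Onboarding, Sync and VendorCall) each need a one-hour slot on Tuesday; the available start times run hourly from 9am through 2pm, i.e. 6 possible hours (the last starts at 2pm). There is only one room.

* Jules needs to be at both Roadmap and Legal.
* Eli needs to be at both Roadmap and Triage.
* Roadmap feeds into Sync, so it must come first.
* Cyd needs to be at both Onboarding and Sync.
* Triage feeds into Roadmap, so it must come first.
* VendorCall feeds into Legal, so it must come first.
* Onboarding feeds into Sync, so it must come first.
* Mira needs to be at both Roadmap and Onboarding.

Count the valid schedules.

45

Splitting on Roadmap: it can be 10am (6), 11am (12), 12pm (15), 1pm (12). Listing each branch's schedules as (Legal, Triage, Onboarding, Sync, VendorCall):
Roadmap=10am: (12pm,9am,1pm,2pm,11am) (1pm,9am,11am,2pm,12pm) (1pm,9am,12pm,2pm,11am) (2pm,9am,11am,12pm,1pm) (2pm,9am,11am,1pm,12pm) (2pm,9am,12pm,1pm,11am) — 6.
Roadmap=11am: (12pm,9am,1pm,2pm,10am) (12pm,10am,1pm,2pm,9am) (1pm,9am,10am,2pm,12pm) (1pm,9am,12pm,2pm,10am) (1pm,10am,9am,2pm,12pm) (1pm,10am,12pm,2pm,9am) (2pm,9am,10am,12pm,1pm) (2pm,9am,10am,1pm,12pm) (2pm,9am,12pm,1pm,10am) (2pm,10am,9am,12pm,1pm) (2pm,10am,9am,1pm,12pm) (2pm,10am,12pm,1pm,9am) — 12.
Roadmap=12pm: (10am,11am,1pm,2pm,9am) (11am,9am,1pm,2pm,10am) (11am,10am,1pm,2pm,9am) (1pm,9am,10am,2pm,11am) (1pm,9am,11am,2pm,10am) (1pm,10am,9am,2pm,11am) (1pm,10am,11am,2pm,9am) (1pm,11am,9am,2pm,10am) (1pm,11am,10am,2pm,9am) (2pm,9am,10am,1pm,11am) (2pm,9am,11am,1pm,10am) (2pm,10am,9am,1pm,11am) (2pm,10am,11am,1pm,9am) (2pm,11am,9am,1pm,10am) (2pm,11am,10am,1pm,9am) — 15.
Roadmap=1pm: (10am,11am,12pm,2pm,9am) (10am,12pm,11am,2pm,9am) (11am,9am,12pm,2pm,10am) (11am,10am,12pm,2pm,9am) (11am,12pm,9am,2pm,10am) (11am,12pm,10am,2pm,9am) (12pm,9am,10am,2pm,11am) (12pm,9am,11am,2pm,10am) (12pm,10am,9am,2pm,11am) (12pm,10am,11am,2pm,9am) (12pm,11am,9am,2pm,10am) (12pm,11am,10am,2pm,9am) — 12.
Summing: 6 + 12 + 15 + 12 = 45.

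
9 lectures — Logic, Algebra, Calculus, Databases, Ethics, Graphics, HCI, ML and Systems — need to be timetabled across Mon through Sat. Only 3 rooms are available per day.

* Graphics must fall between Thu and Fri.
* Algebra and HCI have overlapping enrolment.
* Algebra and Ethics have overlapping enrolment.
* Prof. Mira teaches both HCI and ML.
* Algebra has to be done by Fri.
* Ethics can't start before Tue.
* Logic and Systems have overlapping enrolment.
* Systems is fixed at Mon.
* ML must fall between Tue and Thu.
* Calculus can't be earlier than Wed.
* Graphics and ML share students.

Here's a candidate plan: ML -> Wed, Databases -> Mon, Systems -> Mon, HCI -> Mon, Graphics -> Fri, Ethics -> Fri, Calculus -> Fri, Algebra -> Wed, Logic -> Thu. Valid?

Yes

Graphics and ML share students — holds.
Algebra has to be done by Fri — holds.
Calculus can't be earlier than Wed — holds.
Algebra and HCI have overlapping enrolment — holds.
ML must fall between Tue and Thu — holds.
Ethics can't start before Tue — holds.
Algebra and Ethics have overlapping enrolment — holds.
Only 3 rooms are available per day — holds.
Graphics must fall between Thu and Fri — holds.
Prof. Mira teaches both HCI and ML — holds.
Logic and Systems have overlapping enrolment — holds.
Systems is fixed at Mon — holds.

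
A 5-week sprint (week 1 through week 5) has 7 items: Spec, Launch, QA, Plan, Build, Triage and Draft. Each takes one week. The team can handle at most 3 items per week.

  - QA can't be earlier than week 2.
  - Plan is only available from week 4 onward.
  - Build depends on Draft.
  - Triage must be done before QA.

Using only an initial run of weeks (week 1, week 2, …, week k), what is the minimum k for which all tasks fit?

The precedence chain requires at least 2 distinct weeks.
With at most 3 per week and 7 tasks, at least 3 weeks are needed.
Plan can't be placed before week 4, so the schedule must run through at least week 4.
4 works (last occupied week: week 4): for example Plan=week 4, Draft=week 1, Triage=week 1, Spec=week 1, QA=week 2, Build=week 2, Launch=week 2.

4 weeks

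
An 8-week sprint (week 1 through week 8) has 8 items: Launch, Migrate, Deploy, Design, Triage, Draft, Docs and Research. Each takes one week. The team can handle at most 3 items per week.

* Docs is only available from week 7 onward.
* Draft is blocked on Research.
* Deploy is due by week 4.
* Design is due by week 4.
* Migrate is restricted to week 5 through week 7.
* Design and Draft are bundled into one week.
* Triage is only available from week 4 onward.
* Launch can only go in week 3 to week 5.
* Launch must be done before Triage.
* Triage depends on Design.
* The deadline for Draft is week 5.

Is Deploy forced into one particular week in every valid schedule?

No

Deploy can be week 1 (e.g. Launch in week 3; Research in week 1; Design in week 2; Deploy in week 1; Draft in week 2; Migrate in week 5; Triage in week 4; Docs in week 7) or week 2 (e.g. Design in week 2; Triage in week 4; Docs in week 7; Draft in week 2; Research in week 1; Migrate in week 5; Deploy in week 2; Launch in week 3).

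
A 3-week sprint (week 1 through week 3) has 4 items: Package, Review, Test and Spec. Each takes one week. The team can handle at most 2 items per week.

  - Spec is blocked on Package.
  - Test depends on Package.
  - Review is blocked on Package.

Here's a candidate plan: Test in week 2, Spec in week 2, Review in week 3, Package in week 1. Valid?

Review is blocked on Package — holds.
Spec is blocked on Package — holds.
Test depends on Package — holds.
The team can handle at most 2 items per week — holds.

Valid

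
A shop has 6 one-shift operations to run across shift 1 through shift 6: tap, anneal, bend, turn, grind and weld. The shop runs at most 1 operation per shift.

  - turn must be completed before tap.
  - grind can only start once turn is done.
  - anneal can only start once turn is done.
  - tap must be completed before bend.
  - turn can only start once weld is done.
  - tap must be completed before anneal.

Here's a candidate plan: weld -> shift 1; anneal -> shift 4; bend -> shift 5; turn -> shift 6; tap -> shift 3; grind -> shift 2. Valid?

The shop runs at most 1 operation per shift — holds.
turn can only start once weld is done — holds.
turn must be completed before tap — violated.
grind can only start once turn is done — violated.
tap must be completed before bend — holds.
anneal can only start once turn is done — violated.
tap must be completed before anneal — holds.

No. grind can only start once turn is done is not satisfied.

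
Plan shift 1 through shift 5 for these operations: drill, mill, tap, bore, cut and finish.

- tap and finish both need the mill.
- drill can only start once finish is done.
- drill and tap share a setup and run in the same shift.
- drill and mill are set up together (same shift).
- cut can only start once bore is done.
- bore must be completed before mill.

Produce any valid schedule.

cut in shift 2; tap in shift 2; mill in shift 2; bore in shift 1; finish in shift 1; drill in shift 2

Checking: bore(shift 1) before cut(shift 2); finish(shift 1) before drill(shift 2); bore(shift 1) before mill(shift 2); tap(shift 2) != finish(shift 1); drill = tap = shift 2; drill = mill = shift 2.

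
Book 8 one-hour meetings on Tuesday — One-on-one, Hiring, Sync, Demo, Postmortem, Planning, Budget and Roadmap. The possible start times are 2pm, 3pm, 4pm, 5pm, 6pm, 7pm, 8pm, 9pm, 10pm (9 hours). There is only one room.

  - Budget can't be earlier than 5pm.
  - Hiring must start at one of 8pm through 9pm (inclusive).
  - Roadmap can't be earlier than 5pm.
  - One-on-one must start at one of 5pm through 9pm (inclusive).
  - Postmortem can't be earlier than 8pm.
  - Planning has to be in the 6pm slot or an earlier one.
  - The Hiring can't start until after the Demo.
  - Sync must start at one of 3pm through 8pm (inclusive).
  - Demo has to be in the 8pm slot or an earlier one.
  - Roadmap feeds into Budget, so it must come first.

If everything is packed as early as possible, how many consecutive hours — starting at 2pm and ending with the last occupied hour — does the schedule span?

8 hours

The precedence chain requires at least 2 distinct hours.
With at most 1 per hour and 8 meetings, at least 8 hours are needed.
Hiring can't be placed before 8pm — that is hour 7 counting from 2pm — so the schedule must run through at least 7 hours.
8 works (last occupied hour: 9pm): for example Hiring -> 8pm; Postmortem -> 9pm; Planning -> 2pm; Sync -> 3pm; Budget -> 6pm; Roadmap -> 5pm; Demo -> 4pm; One-on-one -> 7pm.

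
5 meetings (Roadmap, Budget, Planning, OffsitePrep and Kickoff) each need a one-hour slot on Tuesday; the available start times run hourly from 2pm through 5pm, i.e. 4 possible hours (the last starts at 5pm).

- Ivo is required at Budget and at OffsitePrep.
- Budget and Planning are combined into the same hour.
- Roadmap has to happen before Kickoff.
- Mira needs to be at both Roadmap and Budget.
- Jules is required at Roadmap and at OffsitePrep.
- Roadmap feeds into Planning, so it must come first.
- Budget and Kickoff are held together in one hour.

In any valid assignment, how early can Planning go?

Precedence pushes Planning to at least 3pm.
Planning at 3pm is achievable: OffsitePrep -> 4pm, Kickoff -> 3pm, Roadmap -> 2pm, Planning -> 3pm, Budget -> 3pm.

3pm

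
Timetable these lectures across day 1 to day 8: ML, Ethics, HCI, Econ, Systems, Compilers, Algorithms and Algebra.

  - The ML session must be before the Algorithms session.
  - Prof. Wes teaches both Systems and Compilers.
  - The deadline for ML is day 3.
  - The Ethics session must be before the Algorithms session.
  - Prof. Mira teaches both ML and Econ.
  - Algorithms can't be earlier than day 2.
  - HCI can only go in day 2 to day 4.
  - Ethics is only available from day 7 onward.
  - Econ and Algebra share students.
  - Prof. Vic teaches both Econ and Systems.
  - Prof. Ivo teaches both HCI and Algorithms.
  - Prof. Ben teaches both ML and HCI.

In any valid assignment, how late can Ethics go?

Ethics is available from day 7; downstream work caps Ethics at day 7.
Ethics at day 7 is achievable: Systems=day 1; HCI=day 2; Econ=day 2; Ethics=day 7; Algebra=day 1; Algorithms=day 8; Compilers=day 2; ML=day 1.

day 7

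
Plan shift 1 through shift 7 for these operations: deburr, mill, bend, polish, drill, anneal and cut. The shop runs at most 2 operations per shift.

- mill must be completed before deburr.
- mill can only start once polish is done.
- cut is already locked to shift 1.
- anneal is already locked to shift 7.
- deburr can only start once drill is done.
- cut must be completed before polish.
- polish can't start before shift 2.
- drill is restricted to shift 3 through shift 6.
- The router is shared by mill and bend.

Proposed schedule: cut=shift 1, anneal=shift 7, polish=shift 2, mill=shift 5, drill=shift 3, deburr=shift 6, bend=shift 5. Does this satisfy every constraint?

anneal is already locked to shift 7 — holds.
drill is restricted to shift 3 through shift 6 — holds.
The shop runs at most 2 operations per shift — holds.
cut must be completed before polish — holds.
polish can't start before shift 2 — holds.
The router is shared by mill and bend — violated.
deburr can only start once drill is done — holds.
mill must be completed before deburr — holds.
mill can only start once polish is done — holds.
cut is already locked to shift 1 — holds.

No — it violates: The router is shared by mill and bend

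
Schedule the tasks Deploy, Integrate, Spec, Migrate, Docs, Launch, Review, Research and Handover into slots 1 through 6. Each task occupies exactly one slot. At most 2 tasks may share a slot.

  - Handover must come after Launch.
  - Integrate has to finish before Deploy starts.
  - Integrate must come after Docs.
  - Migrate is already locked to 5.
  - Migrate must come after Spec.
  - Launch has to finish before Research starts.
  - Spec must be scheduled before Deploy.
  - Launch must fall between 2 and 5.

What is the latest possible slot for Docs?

4

Downstream work caps Docs at 4.
Docs at 4 is achievable: Spec=1, Deploy=6, Review=1, Launch=2, Migrate=5, Integrate=5, Handover=3, Research=3, Docs=4.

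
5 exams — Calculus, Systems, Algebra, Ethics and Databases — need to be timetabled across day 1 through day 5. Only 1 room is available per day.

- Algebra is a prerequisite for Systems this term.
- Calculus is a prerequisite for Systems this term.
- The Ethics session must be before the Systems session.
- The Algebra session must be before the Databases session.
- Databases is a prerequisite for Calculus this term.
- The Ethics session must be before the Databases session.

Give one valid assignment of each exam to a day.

Databases=day 3, Systems=day 5, Ethics=day 2, Calculus=day 4, Algebra=day 1

Checking: Calculus(day 4) before Systems(day 5); Ethics(day 2) before Databases(day 3); Algebra(day 1) before Databases(day 3); Algebra(day 1) before Systems(day 5); Databases(day 3) before Calculus(day 4); Ethics(day 2) before Systems(day 5); max 1 per day (cap 1).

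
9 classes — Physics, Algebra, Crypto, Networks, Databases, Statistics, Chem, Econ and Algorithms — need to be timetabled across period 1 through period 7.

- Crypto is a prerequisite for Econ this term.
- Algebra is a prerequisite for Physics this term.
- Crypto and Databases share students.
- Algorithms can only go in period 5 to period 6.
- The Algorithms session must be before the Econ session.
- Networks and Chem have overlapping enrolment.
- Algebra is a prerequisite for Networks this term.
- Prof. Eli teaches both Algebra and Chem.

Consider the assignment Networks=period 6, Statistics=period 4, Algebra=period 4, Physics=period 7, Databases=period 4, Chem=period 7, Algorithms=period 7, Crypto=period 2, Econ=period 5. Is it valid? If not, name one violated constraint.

No. The Algorithms session must be before the Econ session is not satisfied.

Crypto is a prerequisite for Econ this term — holds.
Prof. Eli teaches both Algebra and Chem — holds.
Crypto and Databases share students — holds.
Algorithms can only go in period 5 to period 6 — violated.
The Algorithms session must be before the Econ session — violated.
Networks and Chem have overlapping enrolment — holds.
Algebra is a prerequisite for Networks this term — holds.
Algebra is a prerequisite for Physics this term — holds.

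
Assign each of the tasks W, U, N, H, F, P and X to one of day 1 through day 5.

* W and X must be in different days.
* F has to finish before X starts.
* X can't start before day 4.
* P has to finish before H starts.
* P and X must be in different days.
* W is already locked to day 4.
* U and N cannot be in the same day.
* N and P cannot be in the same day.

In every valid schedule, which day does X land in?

X's window is day 4–day 5.
W is fixed at day 4, and X can't share a day with W.
So X must be day 5.

day 5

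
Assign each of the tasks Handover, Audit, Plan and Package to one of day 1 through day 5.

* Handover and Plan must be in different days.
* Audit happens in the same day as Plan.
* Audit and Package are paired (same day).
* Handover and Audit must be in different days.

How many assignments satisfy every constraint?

Splitting on Handover: it can be day 1 (4), day 2 (4), day 3 (4), day 4 (4), day 5 (4). Listing each branch's schedules as (Audit, Plan, Package) by day number:
Handover=day 1: (2,2,2) (3,3,3) (4,4,4) (5,5,5) — 4.
Handover=day 2: (1,1,1) (3,3,3) (4,4,4) (5,5,5) — 4.
Handover=day 3: (1,1,1) (2,2,2) (4,4,4) (5,5,5) — 4.
Handover=day 4: (1,1,1) (2,2,2) (3,3,3) (5,5,5) — 4.
Handover=day 5: (1,1,1) (2,2,2) (3,3,3) (4,4,4) — 4.
Summing: 4 + 4 + 4 + 4 + 4 = 20.

20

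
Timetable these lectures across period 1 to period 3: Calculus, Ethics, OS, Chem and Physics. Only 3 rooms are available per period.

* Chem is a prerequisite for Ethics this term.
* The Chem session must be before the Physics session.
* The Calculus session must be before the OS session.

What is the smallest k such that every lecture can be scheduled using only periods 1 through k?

The precedence chain requires at least 2 distinct periods.
With at most 3 per period and 5 lectures, at least 2 periods are needed.
2 works (last occupied period: period 2): for example OS in period 2, Physics in period 2, Ethics in period 2, Calculus in period 1, Chem in period 1.

2 periods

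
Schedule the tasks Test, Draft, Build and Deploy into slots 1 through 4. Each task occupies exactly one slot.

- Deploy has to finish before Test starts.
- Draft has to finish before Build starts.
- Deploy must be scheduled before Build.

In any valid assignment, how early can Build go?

Precedence pushes Build to at least 2.
Build at 2 is achievable: Build -> 2, Deploy -> 1, Test -> 2, Draft -> 1.

2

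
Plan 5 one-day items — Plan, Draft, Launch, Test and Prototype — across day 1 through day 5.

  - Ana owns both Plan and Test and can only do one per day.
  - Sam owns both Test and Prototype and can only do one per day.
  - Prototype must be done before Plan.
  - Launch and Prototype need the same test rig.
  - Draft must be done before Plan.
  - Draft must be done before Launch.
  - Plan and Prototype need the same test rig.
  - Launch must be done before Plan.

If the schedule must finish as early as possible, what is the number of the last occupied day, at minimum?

The precedence chain requires at least 3 distinct days.
3 works (last occupied day: day 3): for example Draft=day 1, Prototype=day 1, Plan=day 3, Test=day 2, Launch=day 2.

3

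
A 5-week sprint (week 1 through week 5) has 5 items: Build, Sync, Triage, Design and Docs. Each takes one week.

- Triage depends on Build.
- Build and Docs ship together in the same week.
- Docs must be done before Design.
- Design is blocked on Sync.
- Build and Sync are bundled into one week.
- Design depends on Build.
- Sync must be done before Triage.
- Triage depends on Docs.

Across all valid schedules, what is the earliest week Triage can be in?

week 2

Precedence pushes Triage to at least week 2.
Triage at week 2 is achievable: Design=week 2; Docs=week 1; Sync=week 1; Triage=week 2; Build=week 1.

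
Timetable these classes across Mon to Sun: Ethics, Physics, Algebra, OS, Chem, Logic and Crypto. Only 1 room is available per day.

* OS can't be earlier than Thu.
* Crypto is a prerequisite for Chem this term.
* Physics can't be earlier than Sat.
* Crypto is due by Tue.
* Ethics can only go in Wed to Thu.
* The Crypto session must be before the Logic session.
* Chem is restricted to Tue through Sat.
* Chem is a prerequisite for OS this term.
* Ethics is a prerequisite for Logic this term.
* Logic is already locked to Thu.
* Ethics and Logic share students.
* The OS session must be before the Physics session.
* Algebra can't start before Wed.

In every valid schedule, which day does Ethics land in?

Ethics's window is Wed–Thu.
Logic is fixed at Thu, and Ethics can't share a day with Logic.
So Ethics must be Wed.

Wed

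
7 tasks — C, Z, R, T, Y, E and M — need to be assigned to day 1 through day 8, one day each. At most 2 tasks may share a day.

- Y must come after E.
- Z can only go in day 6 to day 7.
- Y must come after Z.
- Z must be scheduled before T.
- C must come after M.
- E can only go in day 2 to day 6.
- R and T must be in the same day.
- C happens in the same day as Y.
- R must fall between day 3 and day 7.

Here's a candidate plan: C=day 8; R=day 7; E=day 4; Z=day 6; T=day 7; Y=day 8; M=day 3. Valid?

Y must come after E — holds.
R and T must be in the same day — holds.
Z can only go in day 6 to day 7 — holds.
C must come after M — holds.
C happens in the same day as Y — holds.
E can only go in day 2 to day 6 — holds.
R must fall between day 3 and day 7 — holds.
At most 2 tasks may share a day — holds.
Y must come after Z — holds.
Z must be scheduled before T — holds.

Yes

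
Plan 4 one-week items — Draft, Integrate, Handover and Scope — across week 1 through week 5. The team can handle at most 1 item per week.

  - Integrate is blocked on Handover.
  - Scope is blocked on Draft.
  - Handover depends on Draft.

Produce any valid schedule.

Handover -> week 2, Draft -> week 1, Scope -> week 4, Integrate -> week 3

Checking: Draft(week 1) before Scope(week 4); Handover(week 2) before Integrate(week 3); Draft(week 1) before Handover(week 2); max 1 per week (cap 1).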